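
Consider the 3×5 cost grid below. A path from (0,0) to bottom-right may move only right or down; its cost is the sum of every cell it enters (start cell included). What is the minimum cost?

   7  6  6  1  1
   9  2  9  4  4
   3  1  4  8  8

Path (0,0) (0,1) (0,2) (0,3) (0,4) (1,4) (2,4): 7 + 6 + 6 + 1 + 1 + 4 + 8 = 33.

33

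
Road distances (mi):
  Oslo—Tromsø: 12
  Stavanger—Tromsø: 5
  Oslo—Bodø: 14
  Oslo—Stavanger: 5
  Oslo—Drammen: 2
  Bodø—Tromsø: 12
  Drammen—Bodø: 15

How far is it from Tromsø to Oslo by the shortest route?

10

Some routes from Tromsø to Oslo:
Tromsø → Stavanger → Oslo: 5 + 5 = 10
Tromsø → Oslo: 12
Tromsø → Bodø → Oslo: 12 + 14 = 26
The minimum is 10 mi.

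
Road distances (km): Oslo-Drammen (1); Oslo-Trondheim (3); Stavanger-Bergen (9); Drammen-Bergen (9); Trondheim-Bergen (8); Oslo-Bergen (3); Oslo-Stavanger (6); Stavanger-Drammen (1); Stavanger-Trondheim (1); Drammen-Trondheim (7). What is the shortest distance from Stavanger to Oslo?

A few of the Stavanger→Oslo routes:
Stavanger-Drammen-Oslo: 1 + 1 = 2
Stavanger-Trondheim-Oslo: 1 + 3 = 4
Stavanger-Trondheim-Drammen-Oslo: 1 + 7 + 1 = 9
Stavanger-Oslo: 6
Best route has total 2 km.

2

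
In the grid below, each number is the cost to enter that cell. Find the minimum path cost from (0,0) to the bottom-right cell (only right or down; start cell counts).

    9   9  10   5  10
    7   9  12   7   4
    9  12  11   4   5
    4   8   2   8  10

Path r0c0 r1c0 r2c0 r3c0 r3c1 r3c2 r3c3 r3c4: 9 + 7 + 9 + 4 + 8 + 2 + 8 + 10 = 57.

57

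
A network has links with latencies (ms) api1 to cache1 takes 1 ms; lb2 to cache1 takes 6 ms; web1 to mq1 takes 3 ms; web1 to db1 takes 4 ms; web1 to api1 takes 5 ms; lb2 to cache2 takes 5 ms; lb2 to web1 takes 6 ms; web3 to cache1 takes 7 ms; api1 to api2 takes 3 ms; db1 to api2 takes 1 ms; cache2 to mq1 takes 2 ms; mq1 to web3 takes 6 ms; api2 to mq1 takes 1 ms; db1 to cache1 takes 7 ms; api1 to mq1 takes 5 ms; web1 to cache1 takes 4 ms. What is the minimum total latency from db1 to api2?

A few of the db1→api2 routes:
db1-web1-mq1-api2: 4 + 3 + 1 = 8
db1-api2: 1
db1-cache1-api1-api2: 7 + 1 + 3 = 11
db1-web1-cache1-api1-api2: 4 + 4 + 1 + 3 = 12
Shortest: 1 ms.

1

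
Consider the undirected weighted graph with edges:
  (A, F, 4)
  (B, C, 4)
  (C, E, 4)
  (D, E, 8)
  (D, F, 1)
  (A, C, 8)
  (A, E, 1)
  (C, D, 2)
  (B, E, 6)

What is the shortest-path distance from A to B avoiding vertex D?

Paths from A to B avoiding D:
A-E-B: 1 + 6 = 7
A-C-E-B: 8 + 4 + 6 = 18
A-C-B: 8 + 4 = 12
A-E-C-B: 1 + 4 + 4 = 9
Best route has total 7.

7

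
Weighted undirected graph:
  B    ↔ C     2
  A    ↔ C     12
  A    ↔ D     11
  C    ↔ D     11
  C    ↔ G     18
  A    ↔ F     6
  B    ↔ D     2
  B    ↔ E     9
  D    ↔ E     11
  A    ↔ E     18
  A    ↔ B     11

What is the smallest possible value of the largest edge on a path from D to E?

Checking several routes:
D - A - B - E: max(11, 11, 9) = 11
D - C - B - E: max(11, 2, 9) = 11
D - B - E: max(2, 9) = 9
D - E: max(11) = 11
Smallest bottleneck: 9.

9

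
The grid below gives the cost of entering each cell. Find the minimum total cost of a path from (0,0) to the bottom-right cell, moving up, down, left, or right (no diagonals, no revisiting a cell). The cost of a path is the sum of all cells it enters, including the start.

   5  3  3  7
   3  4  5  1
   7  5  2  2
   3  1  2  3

Best path: (0,0)→(0,1)→(0,2)→(1,2)→(1,3)→(2,3)→(3,3)
Cost: 5 + 3 + 3 + 5 + 1 + 2 + 3 = 22

22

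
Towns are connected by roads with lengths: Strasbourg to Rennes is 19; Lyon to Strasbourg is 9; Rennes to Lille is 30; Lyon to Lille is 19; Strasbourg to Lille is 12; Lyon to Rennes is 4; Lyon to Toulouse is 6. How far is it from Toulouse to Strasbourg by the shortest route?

15

Checking several routes:
Toulouse → Lyon → Strasbourg: 6 + 9 = 15
Toulouse → Lyon → Rennes → Strasbourg: 6 + 4 + 19 = 29
Toulouse → Lyon → Lille → Strasbourg: 6 + 19 + 12 = 37
The minimum is 15.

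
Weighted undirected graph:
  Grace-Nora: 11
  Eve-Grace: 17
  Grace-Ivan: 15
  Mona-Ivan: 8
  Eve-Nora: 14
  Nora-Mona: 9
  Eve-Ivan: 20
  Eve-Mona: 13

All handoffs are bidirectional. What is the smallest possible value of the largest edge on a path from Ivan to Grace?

Checking several routes:
Ivan -> Mona -> Nora -> Eve -> Grace: max(8, 9, 14, 17) = 17
Ivan -> Grace: max(15) = 15
Ivan -> Mona -> Nora -> Grace: max(8, 9, 11) = 11
Ivan -> Mona -> Eve -> Nora -> Grace: max(8, 13, 14, 11) = 14
Best route has worst link 11.

11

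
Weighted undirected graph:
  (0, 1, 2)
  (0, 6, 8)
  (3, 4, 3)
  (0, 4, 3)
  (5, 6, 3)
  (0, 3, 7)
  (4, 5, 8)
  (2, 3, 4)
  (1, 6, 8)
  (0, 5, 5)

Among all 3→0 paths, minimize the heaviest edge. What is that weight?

3

A few of the 3→0 routes:
3-4-0: max(3, 3) = 3
3-4-5-6-1-0: max(3, 8, 3, 8, 2) = 8
3-0: max(7) = 7
3-4-5-0: max(3, 8, 5) = 8
Best route has worst link 3.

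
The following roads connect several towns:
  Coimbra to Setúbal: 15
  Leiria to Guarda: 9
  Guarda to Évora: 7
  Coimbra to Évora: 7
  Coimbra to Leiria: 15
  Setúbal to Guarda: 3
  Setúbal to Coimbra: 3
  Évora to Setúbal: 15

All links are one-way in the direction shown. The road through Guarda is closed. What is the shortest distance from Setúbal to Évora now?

10

Candidate routes:
Setúbal → Coimbra → Évora: 3 + 7 = 10
Shortest: 10.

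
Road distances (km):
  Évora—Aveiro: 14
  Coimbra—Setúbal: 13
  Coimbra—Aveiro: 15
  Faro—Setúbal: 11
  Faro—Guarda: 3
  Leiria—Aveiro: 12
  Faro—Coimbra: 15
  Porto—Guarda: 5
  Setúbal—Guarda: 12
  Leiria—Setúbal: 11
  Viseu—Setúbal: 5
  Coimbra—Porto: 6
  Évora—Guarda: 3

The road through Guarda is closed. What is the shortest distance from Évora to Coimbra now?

29

Paths from Évora to Coimbra avoiding Guarda:
Évora - Aveiro - Leiria - Setúbal - Faro - Coimbra: 14 + 12 + 11 + 11 + 15 = 63
Évora - Aveiro - Coimbra: 14 + 15 = 29
Évora - Aveiro - Leiria - Setúbal - Coimbra: 14 + 12 + 11 + 13 = 50
Shortest: 29 km.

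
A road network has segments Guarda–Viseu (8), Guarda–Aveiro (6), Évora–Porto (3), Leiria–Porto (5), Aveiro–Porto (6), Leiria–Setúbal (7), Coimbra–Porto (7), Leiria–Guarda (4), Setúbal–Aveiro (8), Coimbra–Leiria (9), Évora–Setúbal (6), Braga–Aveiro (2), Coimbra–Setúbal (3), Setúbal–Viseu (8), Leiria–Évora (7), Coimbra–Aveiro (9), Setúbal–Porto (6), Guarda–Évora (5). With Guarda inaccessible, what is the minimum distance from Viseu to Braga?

18

A few of the Viseu→Braga routes:
Viseu-Setúbal-Aveiro-Braga: 8 + 8 + 2 = 18
Viseu-Setúbal-Coimbra-Aveiro-Braga: 8 + 3 + 9 + 2 = 22
Viseu-Setúbal-Porto-Aveiro-Braga: 8 + 6 + 6 + 2 = 22
Viseu-Setúbal-Évora-Porto-Aveiro-Braga: 8 + 6 + 3 + 6 + 2 = 25
The minimum is 18 mi.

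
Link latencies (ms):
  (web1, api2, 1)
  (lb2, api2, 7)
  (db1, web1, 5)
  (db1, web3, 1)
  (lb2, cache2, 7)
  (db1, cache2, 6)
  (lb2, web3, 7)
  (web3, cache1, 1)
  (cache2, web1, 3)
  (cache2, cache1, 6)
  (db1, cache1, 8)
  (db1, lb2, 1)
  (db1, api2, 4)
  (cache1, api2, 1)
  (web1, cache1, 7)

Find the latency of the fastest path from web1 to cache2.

Comparing a few candidate routes:
web1→db1→cache2: 5 + 6 = 11
web1→api2→cache1→web3→db1→cache2: 1 + 1 + 1 + 1 + 6 = 10
web1→api2→db1→cache2: 1 + 4 + 6 = 11
web1→cache2: 3
web1→api2→cache1→cache2: 1 + 1 + 6 = 8
The minimum is 3 ms.

3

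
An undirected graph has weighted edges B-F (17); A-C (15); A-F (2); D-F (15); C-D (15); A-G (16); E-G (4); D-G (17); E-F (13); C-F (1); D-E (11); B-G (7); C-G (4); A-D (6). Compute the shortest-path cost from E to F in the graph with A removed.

9

A few of the E→F routes:
E -> D -> C -> F: 11 + 15 + 1 = 27
E -> F: 13
E -> D -> F: 11 + 15 = 26
E -> G -> C -> F: 4 + 4 + 1 = 9
Shortest: 9.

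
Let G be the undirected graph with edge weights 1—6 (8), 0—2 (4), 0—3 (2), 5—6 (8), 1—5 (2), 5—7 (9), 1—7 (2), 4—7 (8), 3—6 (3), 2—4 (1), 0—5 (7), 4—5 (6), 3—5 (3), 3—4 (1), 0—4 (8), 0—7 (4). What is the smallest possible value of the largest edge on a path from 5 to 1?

Comparing a few candidate routes:
5 -> 1: max(2) = 2
5 -> 3 -> 0 -> 7 -> 1: max(3, 2, 4, 2) = 4
5 -> 3 -> 4 -> 2 -> 0 -> 7 -> 1: max(3, 1, 1, 4, 4, 2) = 4
Smallest bottleneck: 2.

2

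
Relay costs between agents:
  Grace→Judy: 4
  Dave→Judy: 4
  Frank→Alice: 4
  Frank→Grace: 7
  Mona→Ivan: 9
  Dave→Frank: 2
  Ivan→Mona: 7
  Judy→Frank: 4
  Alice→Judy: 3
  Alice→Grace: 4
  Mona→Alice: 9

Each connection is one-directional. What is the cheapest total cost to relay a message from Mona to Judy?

12

Candidate routes:
Mona - Alice - Grace - Judy: 9 + 4 + 4 = 17
Mona - Alice - Judy: 9 + 3 = 12
Best route has total 12.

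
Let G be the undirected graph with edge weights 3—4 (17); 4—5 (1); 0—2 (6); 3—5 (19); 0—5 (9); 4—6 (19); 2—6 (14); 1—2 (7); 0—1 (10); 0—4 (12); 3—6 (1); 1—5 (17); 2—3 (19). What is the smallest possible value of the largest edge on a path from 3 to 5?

14

Some routes from 3 to 5:
3→6→2→0→4→5: max(1, 14, 6, 12, 1) = 14
3→6→2→1→0→4→5: max(1, 14, 7, 10, 12, 1) = 14
3→6→2→0→5: max(1, 14, 6, 9) = 14
3→6→2→1→0→5: max(1, 14, 7, 10, 9) = 14
The minimum achievable maximum is 14.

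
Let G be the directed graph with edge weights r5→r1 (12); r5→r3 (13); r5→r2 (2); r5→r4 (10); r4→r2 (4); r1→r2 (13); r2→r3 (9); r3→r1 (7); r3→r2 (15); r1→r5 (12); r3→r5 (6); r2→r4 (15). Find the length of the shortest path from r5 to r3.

11

Candidate routes:
r5 → r3: 13
r5 → r1 → r2 → r3: 12 + 13 + 9 = 34
r5 → r2 → r3: 2 + 9 = 11
r5 → r4 → r2 → r3: 10 + 4 + 9 = 23
Shortest: 11.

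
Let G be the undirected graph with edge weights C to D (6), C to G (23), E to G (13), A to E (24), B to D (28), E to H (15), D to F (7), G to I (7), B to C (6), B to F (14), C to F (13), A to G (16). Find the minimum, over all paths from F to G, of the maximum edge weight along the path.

Routes from F to G:
F-D-B-C-G: max(7, 28, 6, 23) = 28
F-D-C-G: max(7, 6, 23) = 23
F-C-G: max(13, 23) = 23
F-B-D-C-G: max(14, 28, 6, 23) = 28
F-B-C-G: max(14, 6, 23) = 23
Best route has worst link 23.

23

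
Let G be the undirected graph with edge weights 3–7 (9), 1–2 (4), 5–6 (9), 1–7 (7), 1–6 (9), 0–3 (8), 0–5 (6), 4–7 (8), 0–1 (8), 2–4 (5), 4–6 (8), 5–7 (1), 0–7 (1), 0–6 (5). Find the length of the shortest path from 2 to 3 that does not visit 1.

22

Some routes from 2 to 3 avoiding 1:
2 - 4 - 6 - 0 - 3: 5 + 8 + 5 + 8 = 26
2 - 4 - 7 - 5 - 0 - 3: 5 + 8 + 1 + 6 + 8 = 28
2 - 4 - 7 - 0 - 3: 5 + 8 + 1 + 8 = 22
2 - 4 - 7 - 3: 5 + 8 + 9 = 22
Best route has total 22.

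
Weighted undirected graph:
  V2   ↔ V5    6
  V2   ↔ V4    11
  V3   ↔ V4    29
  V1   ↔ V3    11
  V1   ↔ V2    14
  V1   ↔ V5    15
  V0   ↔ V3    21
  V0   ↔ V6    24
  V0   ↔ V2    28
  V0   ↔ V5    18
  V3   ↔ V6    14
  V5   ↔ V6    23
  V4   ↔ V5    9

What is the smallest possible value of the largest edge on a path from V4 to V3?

Comparing a few candidate routes:
V4-V2-V1-V3: max(11, 14, 11) = 14
V4-V2-V5-V1-V3: max(11, 6, 15, 11) = 15
V4-V5-V2-V1-V3: max(9, 6, 14, 11) = 14
V4-V5-V1-V3: max(9, 15, 11) = 15
The minimum achievable maximum is 14.

14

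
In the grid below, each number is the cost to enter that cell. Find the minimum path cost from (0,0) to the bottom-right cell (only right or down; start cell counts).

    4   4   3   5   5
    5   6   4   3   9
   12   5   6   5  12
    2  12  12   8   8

One optimal route is [0,0] -> [0,1] -> [0,2] -> [1,2] -> [1,3] -> [2,3] -> [3,3] -> [3,4].
Its cost is 4 + 4 + 3 + 4 + 3 + 5 + 8 + 8 = 39.
(Top row then right column would cost 50.)

39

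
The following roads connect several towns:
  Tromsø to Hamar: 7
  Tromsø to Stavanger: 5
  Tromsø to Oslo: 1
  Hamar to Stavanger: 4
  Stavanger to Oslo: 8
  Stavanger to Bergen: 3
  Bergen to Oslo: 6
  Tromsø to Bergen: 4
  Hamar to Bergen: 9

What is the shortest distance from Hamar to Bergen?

A few of the Hamar→Bergen routes:
Hamar → Stavanger → Tromsø → Bergen: 4 + 5 + 4 = 13
Hamar → Tromsø → Bergen: 7 + 4 = 11
Hamar → Bergen: 9
Hamar → Stavanger → Bergen: 4 + 3 = 7
Shortest: 7.

7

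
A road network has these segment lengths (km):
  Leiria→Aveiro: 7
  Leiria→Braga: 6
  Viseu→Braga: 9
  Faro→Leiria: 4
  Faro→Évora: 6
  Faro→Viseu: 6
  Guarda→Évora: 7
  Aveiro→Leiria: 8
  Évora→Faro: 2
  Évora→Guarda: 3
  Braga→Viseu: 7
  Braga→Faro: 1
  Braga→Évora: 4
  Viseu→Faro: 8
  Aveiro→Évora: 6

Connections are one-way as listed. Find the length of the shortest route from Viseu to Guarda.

16

Some routes from Viseu to Guarda:
Viseu -> Faro -> Évora -> Guarda: 8 + 6 + 3 = 17
Viseu -> Faro -> Leiria -> Braga -> Évora -> Guarda: 8 + 4 + 6 + 4 + 3 = 25
Viseu -> Braga -> Faro -> Évora -> Guarda: 9 + 1 + 6 + 3 = 19
Viseu -> Braga -> Évora -> Guarda: 9 + 4 + 3 = 16
Best route has total 16 km.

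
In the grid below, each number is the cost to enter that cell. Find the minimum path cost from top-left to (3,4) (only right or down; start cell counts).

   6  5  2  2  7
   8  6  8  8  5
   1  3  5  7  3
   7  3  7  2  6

Path [0,0] [0,1] [0,2] [0,3] [0,4] [1,4] [2,4] [3,4]: 6 + 5 + 2 + 2 + 7 + 5 + 3 + 6 = 36.

36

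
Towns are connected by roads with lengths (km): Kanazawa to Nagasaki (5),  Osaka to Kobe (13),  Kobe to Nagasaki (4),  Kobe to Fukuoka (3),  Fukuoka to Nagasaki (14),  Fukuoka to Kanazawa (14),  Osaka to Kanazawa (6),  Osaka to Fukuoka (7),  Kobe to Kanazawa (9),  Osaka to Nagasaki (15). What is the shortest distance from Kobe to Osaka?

10

Checking several routes:
Kobe-Nagasaki-Kanazawa-Osaka: 4 + 5 + 6 = 15
Kobe-Fukuoka-Osaka: 3 + 7 = 10
Kobe-Osaka: 13
Best route has total 10 km.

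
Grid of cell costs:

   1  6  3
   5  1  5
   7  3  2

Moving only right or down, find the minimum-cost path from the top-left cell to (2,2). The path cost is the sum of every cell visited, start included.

12

Path r0c0 -> r1c0 -> r1c1 -> r2c1 -> r2c2: 1 + 5 + 1 + 3 + 2 = 12.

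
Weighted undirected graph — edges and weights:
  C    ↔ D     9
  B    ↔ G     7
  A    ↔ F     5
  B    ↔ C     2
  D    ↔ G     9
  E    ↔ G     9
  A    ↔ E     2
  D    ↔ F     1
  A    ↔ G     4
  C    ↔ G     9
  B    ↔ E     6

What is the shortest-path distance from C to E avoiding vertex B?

15

Checking several routes:
C → G → A → E: 9 + 4 + 2 = 15
C → G → E: 9 + 9 = 18
C → D → F → A → E: 9 + 1 + 5 + 2 = 17
C → D → G → A → E: 9 + 9 + 4 + 2 = 24
Shortest: 15.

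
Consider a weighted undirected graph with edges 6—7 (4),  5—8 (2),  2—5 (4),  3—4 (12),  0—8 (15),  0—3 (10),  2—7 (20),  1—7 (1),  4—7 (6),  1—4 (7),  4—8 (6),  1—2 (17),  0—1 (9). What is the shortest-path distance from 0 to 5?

Some routes from 0 to 5:
0 → 8 → 5: 15 + 2 = 17
0 → 3 → 4 → 8 → 5: 10 + 12 + 6 + 2 = 30
0 → 1 → 2 → 5: 9 + 17 + 4 = 30
0 → 1 → 7 → 4 → 8 → 5: 9 + 1 + 6 + 6 + 2 = 24
0 → 1 → 7 → 2 → 5: 9 + 1 + 20 + 4 = 34
0 → 1 → 4 → 8 → 5: 9 + 7 + 6 + 2 = 24
Best route has total 17.

17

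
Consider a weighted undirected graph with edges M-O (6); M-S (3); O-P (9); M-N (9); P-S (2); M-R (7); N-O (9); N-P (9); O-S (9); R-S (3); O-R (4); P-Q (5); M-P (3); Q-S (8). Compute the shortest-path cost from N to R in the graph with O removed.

14

Some routes from N to R avoiding O:
N→M→R: 9 + 7 = 16
N→P→S→R: 9 + 2 + 3 = 14
N→M→S→R: 9 + 3 + 3 = 15
Best route has total 14.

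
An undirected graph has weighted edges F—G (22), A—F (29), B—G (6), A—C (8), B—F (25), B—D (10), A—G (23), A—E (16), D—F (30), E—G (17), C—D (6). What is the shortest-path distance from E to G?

Comparing a few candidate routes:
E -> A -> G: 16 + 23 = 39
E -> A -> F -> G: 16 + 29 + 22 = 67
E -> A -> C -> D -> B -> G: 16 + 8 + 6 + 10 + 6 = 46
E -> G: 17
E -> A -> F -> B -> G: 16 + 29 + 25 + 6 = 76
Shortest: 17.

17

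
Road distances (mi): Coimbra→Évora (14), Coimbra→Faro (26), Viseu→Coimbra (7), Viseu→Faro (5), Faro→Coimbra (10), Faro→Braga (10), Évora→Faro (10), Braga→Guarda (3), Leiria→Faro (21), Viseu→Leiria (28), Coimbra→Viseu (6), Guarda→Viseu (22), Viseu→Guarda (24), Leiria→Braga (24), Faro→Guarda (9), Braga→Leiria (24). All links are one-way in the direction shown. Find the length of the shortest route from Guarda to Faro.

27

Paths from Guarda to Faro:
Guarda - Viseu - Leiria - Faro: 22 + 28 + 21 = 71
Guarda - Viseu - Coimbra - Évora - Faro: 22 + 7 + 14 + 10 = 53
Guarda - Viseu - Faro: 22 + 5 = 27
Guarda - Viseu - Coimbra - Faro: 22 + 7 + 26 = 55
Best route has total 27 mi.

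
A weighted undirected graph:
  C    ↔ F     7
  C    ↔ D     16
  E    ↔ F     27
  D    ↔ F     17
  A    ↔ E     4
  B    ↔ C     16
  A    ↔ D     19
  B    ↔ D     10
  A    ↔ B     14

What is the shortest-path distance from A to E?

A few of the A→E routes:
A -> B -> D -> F -> E: 14 + 10 + 17 + 27 = 68
A -> E: 4
A -> B -> C -> F -> E: 14 + 16 + 7 + 27 = 64
A -> D -> C -> F -> E: 19 + 16 + 7 + 27 = 69
A -> D -> F -> E: 19 + 17 + 27 = 63
A -> B -> D -> C -> F -> E: 14 + 10 + 16 + 7 + 27 = 74
Shortest: 4.

4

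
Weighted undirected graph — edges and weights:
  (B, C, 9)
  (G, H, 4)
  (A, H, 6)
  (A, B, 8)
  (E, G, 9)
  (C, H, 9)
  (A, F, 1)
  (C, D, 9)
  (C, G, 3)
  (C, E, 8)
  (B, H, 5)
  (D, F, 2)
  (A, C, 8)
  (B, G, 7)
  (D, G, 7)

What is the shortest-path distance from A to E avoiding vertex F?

Checking several routes:
A - H - G - E: 6 + 4 + 9 = 19
A - C - E: 8 + 8 = 16
A - C - G - E: 8 + 3 + 9 = 20
A - H - G - C - E: 6 + 4 + 3 + 8 = 21
Best route has total 16.

16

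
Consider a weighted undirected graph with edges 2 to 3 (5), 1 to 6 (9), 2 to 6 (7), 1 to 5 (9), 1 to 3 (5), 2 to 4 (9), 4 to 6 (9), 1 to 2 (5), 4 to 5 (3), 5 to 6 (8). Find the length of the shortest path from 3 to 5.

14

Checking several routes:
3-2-6-5: 5 + 7 + 8 = 20
3-2-1-5: 5 + 5 + 9 = 19
3-1-5: 5 + 9 = 14
3-2-4-5: 5 + 9 + 3 = 17
Best route has total 14.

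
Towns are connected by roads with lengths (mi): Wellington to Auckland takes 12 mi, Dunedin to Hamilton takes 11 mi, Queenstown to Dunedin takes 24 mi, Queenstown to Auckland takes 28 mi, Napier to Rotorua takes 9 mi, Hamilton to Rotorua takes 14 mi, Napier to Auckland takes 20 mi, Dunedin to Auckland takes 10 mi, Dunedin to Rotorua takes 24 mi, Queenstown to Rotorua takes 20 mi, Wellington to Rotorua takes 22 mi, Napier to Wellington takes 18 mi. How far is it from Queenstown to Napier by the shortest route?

29

Comparing a few candidate routes:
Queenstown-Rotorua-Napier: 20 + 9 = 29
Queenstown-Dunedin-Auckland-Napier: 24 + 10 + 20 = 54
Queenstown-Auckland-Napier: 28 + 20 = 48
Queenstown-Dunedin-Rotorua-Napier: 24 + 24 + 9 = 57
Shortest: 29 mi.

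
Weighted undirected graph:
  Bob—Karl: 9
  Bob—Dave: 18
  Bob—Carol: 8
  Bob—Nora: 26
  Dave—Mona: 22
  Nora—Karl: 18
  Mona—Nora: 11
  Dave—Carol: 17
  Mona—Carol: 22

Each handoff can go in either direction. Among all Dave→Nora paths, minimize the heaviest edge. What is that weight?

Some routes from Dave to Nora:
Dave-Carol-Mona-Nora: max(17, 22, 11) = 22
Dave-Bob-Carol-Mona-Nora: max(18, 8, 22, 11) = 22
Dave-Carol-Bob-Karl-Nora: max(17, 8, 9, 18) = 18
Dave-Bob-Karl-Nora: max(18, 9, 18) = 18
Dave-Mona-Nora: max(22, 11) = 22
Dave-Mona-Carol-Bob-Karl-Nora: max(22, 22, 8, 9, 18) = 22
The minimum achievable maximum is 18.

18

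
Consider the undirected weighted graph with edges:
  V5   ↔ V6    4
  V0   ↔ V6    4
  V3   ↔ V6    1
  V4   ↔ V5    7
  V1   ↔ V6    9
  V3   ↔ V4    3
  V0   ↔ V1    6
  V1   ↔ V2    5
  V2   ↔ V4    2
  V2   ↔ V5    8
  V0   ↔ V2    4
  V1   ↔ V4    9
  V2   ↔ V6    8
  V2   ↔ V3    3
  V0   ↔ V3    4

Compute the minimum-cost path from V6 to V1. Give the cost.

9

Some routes from V6 to V1:
V6 - V3 - V2 - V1: 1 + 3 + 5 = 9
V6 - V3 - V0 - V1: 1 + 4 + 6 = 11
V6 - V0 - V1: 4 + 6 = 10
V6 - V1: 9
Best route has total 9.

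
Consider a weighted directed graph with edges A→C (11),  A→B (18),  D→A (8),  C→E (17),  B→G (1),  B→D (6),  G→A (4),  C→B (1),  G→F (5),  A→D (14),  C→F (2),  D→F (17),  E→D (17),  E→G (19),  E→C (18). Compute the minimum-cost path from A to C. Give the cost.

11

Candidate routes:
A -> C: 11
The minimum is 11.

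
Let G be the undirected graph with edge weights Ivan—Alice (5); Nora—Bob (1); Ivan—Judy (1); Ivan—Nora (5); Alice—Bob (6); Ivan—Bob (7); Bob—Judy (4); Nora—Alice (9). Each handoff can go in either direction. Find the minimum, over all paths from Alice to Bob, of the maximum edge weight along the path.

5

A few of the Alice→Bob routes:
Alice -> Ivan -> Nora -> Bob: max(5, 5, 1) = 5
Alice -> Bob: max(6) = 6
Alice -> Ivan -> Judy -> Bob: max(5, 1, 4) = 5
The minimum achievable maximum is 5.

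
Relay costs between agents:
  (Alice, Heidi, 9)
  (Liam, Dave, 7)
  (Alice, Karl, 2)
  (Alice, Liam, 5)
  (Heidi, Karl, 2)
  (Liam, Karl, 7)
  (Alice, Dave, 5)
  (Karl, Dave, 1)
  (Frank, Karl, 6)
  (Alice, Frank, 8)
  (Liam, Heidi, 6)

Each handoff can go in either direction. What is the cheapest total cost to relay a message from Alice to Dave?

3

Some routes from Alice to Dave:
Alice-Liam-Dave: 5 + 7 = 12
Alice-Dave: 5
Alice-Karl-Dave: 2 + 1 = 3
The minimum is 3.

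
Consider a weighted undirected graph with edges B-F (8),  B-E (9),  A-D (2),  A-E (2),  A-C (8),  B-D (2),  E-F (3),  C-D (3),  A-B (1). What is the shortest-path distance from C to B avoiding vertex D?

9

Paths from C to B avoiding D:
C→A→E→B: 8 + 2 + 9 = 19
C→A→B: 8 + 1 = 9
C→A→E→F→B: 8 + 2 + 3 + 8 = 21
Best route has total 9.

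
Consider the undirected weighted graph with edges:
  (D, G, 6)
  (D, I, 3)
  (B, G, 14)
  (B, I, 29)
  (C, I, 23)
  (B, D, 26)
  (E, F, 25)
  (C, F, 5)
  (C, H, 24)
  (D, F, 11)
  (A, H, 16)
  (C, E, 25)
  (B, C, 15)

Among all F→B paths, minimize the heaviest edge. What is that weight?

Checking several routes:
F→C→B: max(5, 15) = 15
F→D→I→C→B: max(11, 3, 23, 15) = 23
F→D→G→B: max(11, 6, 14) = 14
Smallest bottleneck: 14.

14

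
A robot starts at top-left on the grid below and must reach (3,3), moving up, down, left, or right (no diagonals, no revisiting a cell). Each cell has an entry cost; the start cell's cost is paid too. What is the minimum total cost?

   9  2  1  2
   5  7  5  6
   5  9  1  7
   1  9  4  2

24

Path (0,0) (0,1) (0,2) (1,2) (2,2) (3,2) (3,3): 9 + 2 + 1 + 5 + 1 + 4 + 2 = 24.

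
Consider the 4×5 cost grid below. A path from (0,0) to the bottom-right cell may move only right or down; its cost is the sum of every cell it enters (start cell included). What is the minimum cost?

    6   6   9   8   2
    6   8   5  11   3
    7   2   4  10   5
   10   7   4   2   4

35

Path r0c0 r1c0 r2c0 r2c1 r2c2 r3c2 r3c3 r3c4: 6 + 6 + 7 + 2 + 4 + 4 + 2 + 4 = 35.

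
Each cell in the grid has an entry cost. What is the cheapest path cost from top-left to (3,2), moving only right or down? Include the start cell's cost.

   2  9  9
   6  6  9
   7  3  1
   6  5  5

23

Take [0,0]→[1,0]→[1,1]→[2,1]→[2,2]→[3,2] for a total of 2 + 6 + 6 + 3 + 1 + 5 = 23.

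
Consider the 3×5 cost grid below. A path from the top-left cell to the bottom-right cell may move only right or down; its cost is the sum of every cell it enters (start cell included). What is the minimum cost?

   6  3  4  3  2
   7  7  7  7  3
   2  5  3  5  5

26

Cheapest: r0c0 r0c1 r0c2 r0c3 r0c4 r1c4 r2c4
  6 + 3 + 4 + 3 + 2 + 3 + 5 = 26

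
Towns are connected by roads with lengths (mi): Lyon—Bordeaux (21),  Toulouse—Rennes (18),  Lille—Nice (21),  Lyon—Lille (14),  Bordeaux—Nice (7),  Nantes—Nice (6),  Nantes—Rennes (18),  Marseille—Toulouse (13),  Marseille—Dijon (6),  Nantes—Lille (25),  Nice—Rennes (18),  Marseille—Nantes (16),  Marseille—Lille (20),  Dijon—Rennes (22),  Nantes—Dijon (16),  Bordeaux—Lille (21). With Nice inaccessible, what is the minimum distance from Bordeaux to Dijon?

Some routes from Bordeaux to Dijon avoiding Nice:
Bordeaux→Lille→Nantes→Dijon: 21 + 25 + 16 = 62
Bordeaux→Lyon→Lille→Marseille→Dijon: 21 + 14 + 20 + 6 = 61
Bordeaux→Lille→Marseille→Dijon: 21 + 20 + 6 = 47
Best route has total 47 mi.

47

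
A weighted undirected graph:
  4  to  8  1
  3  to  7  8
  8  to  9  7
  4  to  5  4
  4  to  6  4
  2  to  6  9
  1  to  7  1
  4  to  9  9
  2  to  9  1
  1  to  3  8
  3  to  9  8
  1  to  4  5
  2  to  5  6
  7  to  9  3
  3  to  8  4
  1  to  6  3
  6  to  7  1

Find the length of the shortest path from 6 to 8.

A few of the 6→8 routes:
6 -> 7 -> 1 -> 4 -> 8: 1 + 1 + 5 + 1 = 8
6 -> 7 -> 9 -> 8: 1 + 3 + 7 = 11
6 -> 4 -> 8: 4 + 1 = 5
6 -> 1 -> 4 -> 8: 3 + 5 + 1 = 9
6 -> 7 -> 3 -> 8: 1 + 8 + 4 = 13
Best route has total 5.

5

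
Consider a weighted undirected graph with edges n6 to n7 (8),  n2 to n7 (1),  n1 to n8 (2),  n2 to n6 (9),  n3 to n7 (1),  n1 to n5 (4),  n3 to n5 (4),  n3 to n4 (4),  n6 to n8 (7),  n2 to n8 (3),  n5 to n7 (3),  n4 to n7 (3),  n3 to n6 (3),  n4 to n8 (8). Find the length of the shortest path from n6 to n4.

A few of the n6→n4 routes:
n6→n7→n4: 8 + 3 = 11
n6→n3→n4: 3 + 4 = 7
n6→n3→n7→n4: 3 + 1 + 3 = 7
The minimum is 7.

7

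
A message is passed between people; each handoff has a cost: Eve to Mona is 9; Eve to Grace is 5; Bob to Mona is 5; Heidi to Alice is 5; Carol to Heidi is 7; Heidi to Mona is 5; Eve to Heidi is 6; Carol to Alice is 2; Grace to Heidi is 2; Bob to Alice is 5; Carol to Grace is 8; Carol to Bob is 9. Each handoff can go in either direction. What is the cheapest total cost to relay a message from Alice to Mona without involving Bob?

A few of the Alice→Mona routes:
Alice - Carol - Heidi - Mona: 2 + 7 + 5 = 14
Alice - Carol - Grace - Heidi - Mona: 2 + 8 + 2 + 5 = 17
Alice - Heidi - Mona: 5 + 5 = 10
The minimum is 10.

10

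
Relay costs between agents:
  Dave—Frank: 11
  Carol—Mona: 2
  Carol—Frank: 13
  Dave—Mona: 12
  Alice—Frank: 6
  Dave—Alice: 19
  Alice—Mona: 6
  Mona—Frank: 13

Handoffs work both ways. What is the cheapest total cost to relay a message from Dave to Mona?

12

A few of the Dave→Mona routes:
Dave→Alice→Frank→Mona: 19 + 6 + 13 = 38
Dave→Alice→Mona: 19 + 6 = 25
Dave→Frank→Carol→Mona: 11 + 13 + 2 = 26
Dave→Mona: 12
Dave→Frank→Mona: 11 + 13 = 24
Dave→Frank→Alice→Mona: 11 + 6 + 6 = 23
Best route has total 12.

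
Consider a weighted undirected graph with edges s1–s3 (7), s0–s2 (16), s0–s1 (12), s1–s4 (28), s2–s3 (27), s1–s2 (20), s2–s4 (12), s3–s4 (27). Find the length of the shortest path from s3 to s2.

Comparing a few candidate routes:
s3→s4→s2: 27 + 12 = 39
s3→s1→s2: 7 + 20 = 27
s3→s1→s0→s2: 7 + 12 + 16 = 35
s3→s2: 27
Shortest: 27.

27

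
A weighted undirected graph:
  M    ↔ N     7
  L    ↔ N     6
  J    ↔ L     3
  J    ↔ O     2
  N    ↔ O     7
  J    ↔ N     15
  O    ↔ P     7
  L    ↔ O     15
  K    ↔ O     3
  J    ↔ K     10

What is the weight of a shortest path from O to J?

Comparing a few candidate routes:
O → N → L → J: 7 + 6 + 3 = 16
O → K → J: 3 + 10 = 13
O → L → J: 15 + 3 = 18
O → J: 2
Shortest: 2.

2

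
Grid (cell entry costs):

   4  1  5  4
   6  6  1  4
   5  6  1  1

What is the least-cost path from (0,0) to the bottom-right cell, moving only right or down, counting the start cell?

13

Path (0,0) (0,1) (0,2) (1,2) (2,2) (2,3): 4 + 1 + 5 + 1 + 1 + 1 = 13.
(Top row then right column would cost 19.)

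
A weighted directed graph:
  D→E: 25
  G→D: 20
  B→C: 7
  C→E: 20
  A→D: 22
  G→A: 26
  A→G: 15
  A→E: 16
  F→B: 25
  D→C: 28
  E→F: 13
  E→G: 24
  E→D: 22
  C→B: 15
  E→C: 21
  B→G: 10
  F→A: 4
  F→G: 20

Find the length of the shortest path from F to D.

A few of the F→D routes:
F-A-G-D: 4 + 15 + 20 = 39
F-A-D: 4 + 22 = 26
F-G-D: 20 + 20 = 40
The minimum is 26.

26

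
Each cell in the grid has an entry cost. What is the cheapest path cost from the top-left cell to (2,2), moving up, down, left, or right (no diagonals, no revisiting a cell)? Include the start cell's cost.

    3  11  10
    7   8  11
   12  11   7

36

One optimal route is r0c0 r1c0 r1c1 r1c2 r2c2.
Its cost is 3 + 7 + 8 + 11 + 7 = 36.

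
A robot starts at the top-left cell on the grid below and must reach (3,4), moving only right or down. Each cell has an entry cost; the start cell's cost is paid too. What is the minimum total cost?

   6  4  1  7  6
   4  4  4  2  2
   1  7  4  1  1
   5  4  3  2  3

22

Best path: (0,0)→(0,1)→(0,2)→(1,2)→(1,3)→(2,3)→(2,4)→(3,4)
Cost: 6 + 4 + 1 + 4 + 2 + 1 + 1 + 3 = 22
(Top row then right column would cost 30.)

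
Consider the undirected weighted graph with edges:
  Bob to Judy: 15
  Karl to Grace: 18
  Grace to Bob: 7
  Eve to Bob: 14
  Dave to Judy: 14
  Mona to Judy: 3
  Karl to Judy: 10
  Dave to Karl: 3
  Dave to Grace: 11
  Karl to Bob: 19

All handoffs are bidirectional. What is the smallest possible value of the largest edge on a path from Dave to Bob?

A few of the Dave→Bob routes:
Dave - Judy - Karl - Grace - Bob: max(14, 10, 18, 7) = 18
Dave - Judy - Bob: max(14, 15) = 15
Dave - Karl - Grace - Bob: max(3, 18, 7) = 18
Dave - Grace - Bob: max(11, 7) = 11
Dave - Karl - Judy - Bob: max(3, 10, 15) = 15
Dave - Grace - Karl - Judy - Bob: max(11, 18, 10, 15) = 18
Smallest bottleneck: 11.

11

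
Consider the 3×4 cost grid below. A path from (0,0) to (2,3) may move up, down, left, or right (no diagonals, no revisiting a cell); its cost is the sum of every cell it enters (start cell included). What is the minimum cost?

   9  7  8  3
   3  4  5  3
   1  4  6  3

Best path: r0c0→r1c0→r2c0→r2c1→r2c2→r2c3
Cost: 9 + 3 + 1 + 4 + 6 + 3 = 26

26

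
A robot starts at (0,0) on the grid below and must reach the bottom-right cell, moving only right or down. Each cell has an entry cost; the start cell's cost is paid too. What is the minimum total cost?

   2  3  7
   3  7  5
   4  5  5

19

Best path: [0,0] → [1,0] → [2,0] → [2,1] → [2,2]
Cost: 2 + 3 + 4 + 5 + 5 = 19
For comparison, the top-then-right route costs 22.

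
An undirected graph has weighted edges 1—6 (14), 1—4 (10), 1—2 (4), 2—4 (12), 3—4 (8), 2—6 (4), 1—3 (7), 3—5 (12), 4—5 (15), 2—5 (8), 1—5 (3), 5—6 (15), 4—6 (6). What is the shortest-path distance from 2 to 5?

A few of the 2→5 routes:
2 -> 6 -> 1 -> 5: 4 + 14 + 3 = 21
2 -> 1 -> 3 -> 5: 4 + 7 + 12 = 23
2 -> 1 -> 5: 4 + 3 = 7
2 -> 6 -> 4 -> 1 -> 5: 4 + 6 + 10 + 3 = 23
2 -> 5: 8
2 -> 6 -> 5: 4 + 15 = 19
The minimum is 7.

7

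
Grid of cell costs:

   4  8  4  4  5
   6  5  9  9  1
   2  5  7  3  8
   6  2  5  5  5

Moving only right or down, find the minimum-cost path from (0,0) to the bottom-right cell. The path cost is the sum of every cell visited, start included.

34

Take [0,0] → [1,0] → [2,0] → [2,1] → [3,1] → [3,2] → [3,3] → [3,4] for a total of 4 + 6 + 2 + 5 + 2 + 5 + 5 + 5 = 34.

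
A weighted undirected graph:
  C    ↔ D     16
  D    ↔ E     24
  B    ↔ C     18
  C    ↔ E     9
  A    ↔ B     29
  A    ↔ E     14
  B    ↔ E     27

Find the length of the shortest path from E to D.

Candidate routes:
E → D: 24
E → B → C → D: 27 + 18 + 16 = 61
E → C → D: 9 + 16 = 25
E → A → B → C → D: 14 + 29 + 18 + 16 = 77
Shortest: 24.

24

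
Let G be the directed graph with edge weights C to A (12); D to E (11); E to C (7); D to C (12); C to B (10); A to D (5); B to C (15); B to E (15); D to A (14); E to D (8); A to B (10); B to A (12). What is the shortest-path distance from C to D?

Candidate routes:
C→A→B→E→D: 12 + 10 + 15 + 8 = 45
C→B→E→D: 10 + 15 + 8 = 33
C→B→A→D: 10 + 12 + 5 = 27
C→A→D: 12 + 5 = 17
The minimum is 17.

17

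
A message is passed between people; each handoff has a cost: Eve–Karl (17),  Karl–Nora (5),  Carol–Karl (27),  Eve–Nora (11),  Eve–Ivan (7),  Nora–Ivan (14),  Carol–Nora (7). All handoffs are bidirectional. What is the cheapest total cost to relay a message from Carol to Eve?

18

Some routes from Carol to Eve:
Carol→Nora→Ivan→Eve: 7 + 14 + 7 = 28
Carol→Nora→Karl→Eve: 7 + 5 + 17 = 29
Carol→Nora→Eve: 7 + 11 = 18
Carol→Karl→Eve: 27 + 17 = 44
Carol→Karl→Nora→Eve: 27 + 5 + 11 = 43
Best route has total 18.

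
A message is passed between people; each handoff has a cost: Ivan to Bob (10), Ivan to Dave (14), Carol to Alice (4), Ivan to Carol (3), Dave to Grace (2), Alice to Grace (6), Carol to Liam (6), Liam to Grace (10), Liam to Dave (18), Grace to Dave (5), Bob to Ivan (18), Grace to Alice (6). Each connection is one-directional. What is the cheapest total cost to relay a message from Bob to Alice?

25

Candidate routes:
Bob → Ivan → Carol → Alice: 18 + 3 + 4 = 25
Bob → Ivan → Carol → Liam → Grace → Alice: 18 + 3 + 6 + 10 + 6 = 43
Bob → Ivan → Carol → Liam → Dave → Grace → Alice: 18 + 3 + 6 + 18 + 2 + 6 = 53
Bob → Ivan → Dave → Grace → Alice: 18 + 14 + 2 + 6 = 40
Shortest: 25.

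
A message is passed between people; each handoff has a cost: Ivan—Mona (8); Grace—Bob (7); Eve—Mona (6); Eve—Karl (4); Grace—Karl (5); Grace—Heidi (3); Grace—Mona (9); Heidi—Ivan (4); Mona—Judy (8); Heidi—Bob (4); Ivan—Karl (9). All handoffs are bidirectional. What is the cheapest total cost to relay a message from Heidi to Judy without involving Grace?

Routes from Heidi to Judy avoiding Grace:
Heidi -> Ivan -> Mona -> Judy: 4 + 8 + 8 = 20
Heidi -> Ivan -> Karl -> Eve -> Mona -> Judy: 4 + 9 + 4 + 6 + 8 = 31
Best route has total 20.

20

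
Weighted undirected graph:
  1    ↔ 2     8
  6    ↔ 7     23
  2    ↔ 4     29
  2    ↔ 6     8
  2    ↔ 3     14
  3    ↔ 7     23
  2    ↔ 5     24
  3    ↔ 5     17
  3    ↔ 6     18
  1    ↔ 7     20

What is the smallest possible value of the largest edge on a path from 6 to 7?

Some routes from 6 to 7:
6 -> 2 -> 1 -> 7: max(8, 8, 20) = 20
6 -> 3 -> 2 -> 1 -> 7: max(18, 14, 8, 20) = 20
6 -> 3 -> 7: max(18, 23) = 23
The minimum achievable maximum is 20.

20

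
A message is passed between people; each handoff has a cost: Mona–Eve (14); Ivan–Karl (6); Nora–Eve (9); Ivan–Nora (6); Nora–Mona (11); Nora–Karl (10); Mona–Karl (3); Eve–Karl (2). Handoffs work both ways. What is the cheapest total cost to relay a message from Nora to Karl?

Some routes from Nora to Karl:
Nora - Ivan - Karl: 6 + 6 = 12
Nora - Karl: 10
Nora - Eve - Karl: 9 + 2 = 11
Shortest: 10.

10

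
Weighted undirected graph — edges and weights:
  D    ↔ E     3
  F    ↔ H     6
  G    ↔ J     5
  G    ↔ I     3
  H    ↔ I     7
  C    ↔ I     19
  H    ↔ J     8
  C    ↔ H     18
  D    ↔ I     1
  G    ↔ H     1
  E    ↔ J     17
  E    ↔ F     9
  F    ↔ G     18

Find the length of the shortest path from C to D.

20

Checking several routes:
C - H - G - I - D: 18 + 1 + 3 + 1 = 23
C - H - J - G - I - D: 18 + 8 + 5 + 3 + 1 = 35
C - I - D: 19 + 1 = 20
C - H - I - D: 18 + 7 + 1 = 26
Best route has total 20.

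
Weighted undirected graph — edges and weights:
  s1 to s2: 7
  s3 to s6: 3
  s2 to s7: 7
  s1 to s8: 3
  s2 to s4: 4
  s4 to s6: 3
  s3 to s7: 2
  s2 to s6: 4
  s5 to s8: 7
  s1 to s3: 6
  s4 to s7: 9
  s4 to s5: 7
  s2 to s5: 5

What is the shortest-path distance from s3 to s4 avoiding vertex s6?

Comparing a few candidate routes:
s3-s1-s2-s4: 6 + 7 + 4 = 17
s3-s7-s2-s4: 2 + 7 + 4 = 13
s3-s7-s4: 2 + 9 = 11
Best route has total 11.

11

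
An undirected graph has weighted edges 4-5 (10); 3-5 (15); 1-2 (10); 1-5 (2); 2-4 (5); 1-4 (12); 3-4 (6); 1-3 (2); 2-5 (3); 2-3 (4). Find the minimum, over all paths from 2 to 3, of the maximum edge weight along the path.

3

Checking several routes:
2 - 4 - 3: max(5, 6) = 6
2 - 4 - 5 - 1 - 3: max(5, 10, 2, 2) = 10
2 - 5 - 4 - 3: max(3, 10, 6) = 10
2 - 3: max(4) = 4
2 - 5 - 1 - 3: max(3, 2, 2) = 3
The minimum achievable maximum is 3.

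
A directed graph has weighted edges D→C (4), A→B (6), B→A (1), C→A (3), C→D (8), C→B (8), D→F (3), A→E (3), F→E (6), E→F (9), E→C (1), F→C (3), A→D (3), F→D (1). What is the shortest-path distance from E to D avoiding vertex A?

Candidate routes:
E→C→D: 1 + 8 = 9
E→F→C→D: 9 + 3 + 8 = 20
E→F→D: 9 + 1 = 10
The minimum is 9.

9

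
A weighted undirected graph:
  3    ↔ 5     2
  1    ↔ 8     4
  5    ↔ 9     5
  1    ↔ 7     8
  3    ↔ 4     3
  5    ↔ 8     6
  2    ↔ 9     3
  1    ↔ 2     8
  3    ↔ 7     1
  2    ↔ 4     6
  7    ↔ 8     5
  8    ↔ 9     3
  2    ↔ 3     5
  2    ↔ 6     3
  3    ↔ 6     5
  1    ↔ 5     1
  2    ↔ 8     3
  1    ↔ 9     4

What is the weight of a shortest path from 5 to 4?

5

Comparing a few candidate routes:
5 -> 3 -> 4: 2 + 3 = 5
5 -> 3 -> 2 -> 4: 2 + 5 + 6 = 13
5 -> 9 -> 2 -> 4: 5 + 3 + 6 = 14
5 -> 1 -> 8 -> 2 -> 4: 1 + 4 + 3 + 6 = 14
5 -> 1 -> 7 -> 3 -> 4: 1 + 8 + 1 + 3 = 13
The minimum is 5.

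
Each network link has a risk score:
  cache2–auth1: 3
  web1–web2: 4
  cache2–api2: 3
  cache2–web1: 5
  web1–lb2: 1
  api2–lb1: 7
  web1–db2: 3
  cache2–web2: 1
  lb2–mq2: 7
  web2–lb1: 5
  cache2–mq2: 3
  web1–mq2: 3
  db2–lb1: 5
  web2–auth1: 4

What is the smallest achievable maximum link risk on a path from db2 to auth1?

3

Some routes from db2 to auth1:
db2 - lb1 - web2 - cache2 - auth1: max(5, 5, 1, 3) = 5
db2 - web1 - web2 - cache2 - auth1: max(3, 4, 1, 3) = 4
db2 - lb1 - web2 - auth1: max(5, 5, 4) = 5
db2 - web1 - mq2 - cache2 - web2 - auth1: max(3, 3, 3, 1, 4) = 4
db2 - web1 - web2 - auth1: max(3, 4, 4) = 4
db2 - web1 - mq2 - cache2 - auth1: max(3, 3, 3, 3) = 3
Smallest bottleneck: 3.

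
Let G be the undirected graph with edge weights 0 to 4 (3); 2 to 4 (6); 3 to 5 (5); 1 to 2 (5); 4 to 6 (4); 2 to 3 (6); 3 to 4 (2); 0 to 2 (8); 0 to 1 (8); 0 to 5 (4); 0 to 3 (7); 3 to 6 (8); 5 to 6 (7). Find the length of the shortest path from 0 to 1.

8

A few of the 0→1 routes:
0-3-2-1: 7 + 6 + 5 = 18
0-4-3-2-1: 3 + 2 + 6 + 5 = 16
0-3-4-2-1: 7 + 2 + 6 + 5 = 20
0-2-1: 8 + 5 = 13
0-4-2-1: 3 + 6 + 5 = 14
0-1: 8
The minimum is 8.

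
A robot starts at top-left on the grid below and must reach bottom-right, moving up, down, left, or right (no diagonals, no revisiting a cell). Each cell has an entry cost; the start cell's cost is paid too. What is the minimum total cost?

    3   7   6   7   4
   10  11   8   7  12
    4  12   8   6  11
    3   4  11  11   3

49

Best path: [0,0] [1,0] [2,0] [3,0] [3,1] [3,2] [3,3] [3,4]
Cost: 3 + 10 + 4 + 3 + 4 + 11 + 11 + 3 = 49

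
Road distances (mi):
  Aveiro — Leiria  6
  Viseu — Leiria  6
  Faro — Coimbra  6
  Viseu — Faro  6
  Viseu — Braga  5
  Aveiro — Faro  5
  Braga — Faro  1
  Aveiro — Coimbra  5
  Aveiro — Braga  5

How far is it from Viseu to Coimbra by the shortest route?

12

Some routes from Viseu to Coimbra:
Viseu→Faro→Coimbra: 6 + 6 = 12
Viseu→Braga→Aveiro→Coimbra: 5 + 5 + 5 = 15
Viseu→Faro→Aveiro→Coimbra: 6 + 5 + 5 = 16
Viseu→Braga→Faro→Aveiro→Coimbra: 5 + 1 + 5 + 5 = 16
Viseu→Leiria→Aveiro→Coimbra: 6 + 6 + 5 = 17
Viseu→Braga→Faro→Coimbra: 5 + 1 + 6 = 12
Shortest: 12 mi.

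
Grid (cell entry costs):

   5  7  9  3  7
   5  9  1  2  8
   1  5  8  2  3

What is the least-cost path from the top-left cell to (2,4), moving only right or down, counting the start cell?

27

One optimal route is (0,0)→(1,0)→(1,1)→(1,2)→(1,3)→(2,3)→(2,4).
Its cost is 5 + 5 + 9 + 1 + 2 + 2 + 3 = 27.
For comparison, the top-then-right route costs 42.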